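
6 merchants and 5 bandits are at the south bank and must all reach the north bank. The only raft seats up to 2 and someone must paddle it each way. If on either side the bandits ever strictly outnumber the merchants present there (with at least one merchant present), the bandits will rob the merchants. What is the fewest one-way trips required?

Counting alone: each trip to the north bank takes at most 2 across and each return brings at least 1 back, so after t trips out (and t−1 returns) at most 2t − (t−1) of the 11 are across; that first reaches 11 at t = 10, so at least 19 crossings are needed.
The plan below uses exactly 19 crossings, so it is optimal:
1. 2 bandits → the north bank.  (the south bank: 6M 3B; the north bank: 0M 2B)
2. 1 bandit ← the south bank.  (the south bank: 6M 4B; the north bank: 0M 1B)
3. 2 bandits → the north bank.  (the south bank: 6M 2B; the north bank: 0M 3B)
4. 1 bandit ← the south bank.  (the south bank: 6M 3B; the north bank: 0M 2B)
5. 2 merchants → the north bank.  (the south bank: 4M 3B; the north bank: 2M 2B)
6. 1 bandit ← the south bank.  (the south bank: 4M 4B; the north bank: 2M 1B)
7. 1 merchant and 1 bandit → the north bank.  (the south bank: 3M 3B; the north bank: 3M 2B)
8. 1 merchant ← the south bank.  (the south bank: 4M 3B; the north bank: 2M 2B)
9. 1 merchant and 1 bandit → the north bank.  (the south bank: 3M 2B; the north bank: 3M 3B)
10. 1 bandit ← the south bank.  (the south bank: 3M 3B; the north bank: 3M 2B)
11. 1 merchant and 1 bandit → the north bank.  (the south bank: 2M 2B; the north bank: 4M 3B)
12. 1 merchant ← the south bank.  (the south bank: 3M 2B; the north bank: 3M 3B)
13. 1 merchant and 1 bandit → the north bank.  (the south bank: 2M 1B; the north bank: 4M 4B)
14. 1 bandit ← the south bank.  (the south bank: 2M 2B; the north bank: 4M 3B)
15. 1 merchant and 1 bandit → the north bank.  (the south bank: 1M 1B; the north bank: 5M 4B)
16. 1 merchant ← the south bank.  (the south bank: 2M 1B; the north bank: 4M 4B)
17. 1 merchant and 1 bandit → the north bank.  (the south bank: 1M 0B; the north bank: 5M 5B)
18. 1 bandit ← the south bank.  (the south bank: 1M 1B; the north bank: 5M 4B)
19. 1 merchant and 1 bandit → the north bank.  (the south bank: 0M 0B; the north bank: 6M 5B)

19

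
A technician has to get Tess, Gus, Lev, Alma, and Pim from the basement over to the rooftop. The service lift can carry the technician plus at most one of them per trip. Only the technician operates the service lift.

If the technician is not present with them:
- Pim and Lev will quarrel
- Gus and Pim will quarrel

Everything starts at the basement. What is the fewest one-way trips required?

Counting alone: the technician can take at most 1 across per trip to the rooftop, so moving all 5 needs at least 5 loaded trips out, with a return between consecutive ones — at least 9 crossings.
The safety rule pushes this higher. Following every safe sequence of crossings, the most of the 5 that can be at the rooftop as the service lift arrives there on crossing 9 is 4 — never all 5.
So no plan with fewer than 11 crossings exists, and this one achieves 11:
1. Technician goes to the rooftop with Pim.
2. Technician goes back to the basement alone.
3. Technician goes to the rooftop with Tess.
4. Technician goes back to the basement alone.
5. Technician goes to the rooftop with Gus.
6. Technician goes back to the basement with Pim.
7. Technician goes to the rooftop with Lev.
8. Technician goes back to the basement alone.
9. Technician goes to the rooftop with Alma.
10. Technician goes back to the basement alone.
11. Technician goes to the rooftop with Pim.

11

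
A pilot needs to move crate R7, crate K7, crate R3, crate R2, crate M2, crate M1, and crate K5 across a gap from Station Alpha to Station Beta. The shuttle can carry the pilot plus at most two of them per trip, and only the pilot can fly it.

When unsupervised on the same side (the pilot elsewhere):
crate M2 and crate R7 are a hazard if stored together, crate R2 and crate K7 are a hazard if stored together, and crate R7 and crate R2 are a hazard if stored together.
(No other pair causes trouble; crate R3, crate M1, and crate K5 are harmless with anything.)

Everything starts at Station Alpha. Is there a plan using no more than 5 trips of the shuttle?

No

Counting alone: the pilot can take at most 2 across per trip to Station Beta, so moving all 7 needs at least 4 loaded trips out, with a return between consecutive ones — at least 7 crossings.
Since 5 < 7, 5 crossings cannot be enough. (The shortest complete plan in fact takes 7:)
1. Pilot goes to Station Beta with crate K7 and crate R7.  [Station Alpha: crate K5, crate M1, crate M2, crate R2, crate R3 | Station Beta: crate K7, crate R7]
2. Pilot goes back to Station Alpha alone.  [Station Alpha: crate K5, crate M1, crate M2, crate R2, crate R3 | Station Beta: crate K7, crate R7]
3. Pilot goes to Station Beta with crate R3.  [Station Alpha: crate K5, crate M1, crate M2, crate R2 | Station Beta: crate K7, crate R3, crate R7]
4. Pilot goes back to Station Alpha alone.  [Station Alpha: crate K5, crate M1, crate M2, crate R2 | Station Beta: crate K7, crate R3, crate R7]
5. Pilot goes to Station Beta with crate K5 and crate M1.  [Station Alpha: crate M2, crate R2 | Station Beta: crate K5, crate K7, crate M1, crate R3, crate R7]
6. Pilot goes back to Station Alpha alone.  [Station Alpha: crate M2, crate R2 | Station Beta: crate K5, crate K7, crate M1, crate R3, crate R7]
7. Pilot goes to Station Beta with crate M2 and crate R2.  [Station Alpha: — | Station Beta: crate K5, crate K7, crate M1, crate M2, crate R2, crate R3, crate R7]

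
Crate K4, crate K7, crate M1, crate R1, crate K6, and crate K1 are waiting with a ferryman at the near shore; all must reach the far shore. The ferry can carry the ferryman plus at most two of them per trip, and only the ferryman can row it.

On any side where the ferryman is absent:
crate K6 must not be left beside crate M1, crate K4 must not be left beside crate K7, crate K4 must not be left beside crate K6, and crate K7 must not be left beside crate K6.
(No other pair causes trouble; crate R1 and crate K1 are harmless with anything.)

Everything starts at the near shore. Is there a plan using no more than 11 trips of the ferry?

Yes

Yes — this plan uses 9 crossings (≤ 11):
1. Ferryman goes to the far shore with crate K4 and crate K6.
2. Ferryman goes back to the near shore with crate K4.
3. Ferryman goes to the far shore with crate K4 and crate M1.
4. Ferryman goes back to the near shore with crate K6.
5. Ferryman goes to the far shore with crate K7 and crate R1.
6. Ferryman goes back to the near shore with crate K4.
7. Ferryman goes to the far shore with crate K1 and crate K4.
8. Ferryman goes back to the near shore with crate K4.
9. Ferryman goes to the far shore with crate K4 and crate K6.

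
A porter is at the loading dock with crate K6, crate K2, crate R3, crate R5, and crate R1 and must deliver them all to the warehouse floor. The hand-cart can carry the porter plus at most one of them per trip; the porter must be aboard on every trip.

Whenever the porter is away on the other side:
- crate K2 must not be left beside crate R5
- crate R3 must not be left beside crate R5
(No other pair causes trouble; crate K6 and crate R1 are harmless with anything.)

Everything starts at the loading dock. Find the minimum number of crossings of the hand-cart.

Counting alone: the porter can take at most 1 across per trip to the warehouse floor, so moving all 5 needs at least 5 loaded trips out, with a return between consecutive ones — at least 9 crossings.
The safety rule pushes this higher. Following every safe sequence of crossings, the most of the 5 that can be at the warehouse floor as the hand-cart arrives there on crossing 9 is 4 — never all 5.
So no plan with fewer than 11 crossings exists, and this one achieves 11:
1. Porter goes to the warehouse floor with crate R5.  [the loading dock: crate K2, crate K6, crate R1, crate R3 | the warehouse floor: crate R5]
2. Porter goes back to the loading dock alone.  [the loading dock: crate K2, crate K6, crate R1, crate R3 | the warehouse floor: crate R5]
3. Porter goes to the warehouse floor with crate K6.  [the loading dock: crate K2, crate R1, crate R3 | the warehouse floor: crate K6, crate R5]
4. Porter goes back to the loading dock alone.  [the loading dock: crate K2, crate R1, crate R3 | the warehouse floor: crate K6, crate R5]
5. Porter goes to the warehouse floor with crate K2.  [the loading dock: crate R1, crate R3 | the warehouse floor: crate K2, crate K6, crate R5]
6. Porter goes back to the loading dock with crate R5.  [the loading dock: crate R1, crate R3, crate R5 | the warehouse floor: crate K2, crate K6]
7. Porter goes to the warehouse floor with crate R3.  [the loading dock: crate R1, crate R5 | the warehouse floor: crate K2, crate K6, crate R3]
8. Porter goes back to the loading dock alone.  [the loading dock: crate R1, crate R5 | the warehouse floor: crate K2, crate K6, crate R3]
9. Porter goes to the warehouse floor with crate R1.  [the loading dock: crate R5 | the warehouse floor: crate K2, crate K6, crate R1, crate R3]
10. Porter goes back to the loading dock alone.  [the loading dock: crate R5 | the warehouse floor: crate K2, crate K6, crate R1, crate R3]
11. Porter goes to the warehouse floor with crate R5.  [the loading dock: — | the warehouse floor: crate K2, crate K6, crate R1, crate R3, crate R5]

11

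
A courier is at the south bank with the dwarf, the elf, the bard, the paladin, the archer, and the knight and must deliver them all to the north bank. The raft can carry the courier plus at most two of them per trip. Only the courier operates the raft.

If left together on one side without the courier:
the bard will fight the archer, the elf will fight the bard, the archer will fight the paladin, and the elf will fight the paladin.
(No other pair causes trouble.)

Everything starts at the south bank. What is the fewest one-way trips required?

5

Counting alone: the courier can take at most 2 across per trip to the north bank, so moving all 6 needs at least 3 loaded trips out, with a return between consecutive ones — at least 5 crossings.
The plan below uses exactly 5 crossings, so it is optimal:
1. Courier goes to the north bank with the archer and the elf.
2. Courier goes back to the south bank alone.
3. Courier goes to the north bank with the dwarf and the knight.
4. Courier goes back to the south bank alone.
5. Courier goes to the north bank with the bard and the paladin.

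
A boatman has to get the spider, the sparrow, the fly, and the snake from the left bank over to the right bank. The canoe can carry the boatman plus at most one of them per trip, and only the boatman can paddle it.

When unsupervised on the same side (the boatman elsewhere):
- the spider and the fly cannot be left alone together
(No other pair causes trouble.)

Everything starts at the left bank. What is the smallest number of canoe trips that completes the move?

7

Counting alone: the boatman can take at most 1 across per trip to the right bank, so moving all 4 needs at least 4 loaded trips out, with a return between consecutive ones — at least 7 crossings.
The plan below uses exactly 7 crossings, so it is optimal:
1. Boatman goes to the right bank with the spider.  [the left bank: the fly, the snake, the sparrow | the right bank: the spider]
2. Boatman goes back to the left bank alone.  [the left bank: the fly, the snake, the sparrow | the right bank: the spider]
3. Boatman goes to the right bank with the sparrow.  [the left bank: the fly, the snake | the right bank: the sparrow, the spider]
4. Boatman goes back to the left bank alone.  [the left bank: the fly, the snake | the right bank: the sparrow, the spider]
5. Boatman goes to the right bank with the snake.  [the left bank: the fly | the right bank: the snake, the sparrow, the spider]
6. Boatman goes back to the left bank alone.  [the left bank: the fly | the right bank: the snake, the sparrow, the spider]
7. Boatman goes to the right bank with the fly.  [the left bank: — | the right bank: the fly, the snake, the sparrow, the spider]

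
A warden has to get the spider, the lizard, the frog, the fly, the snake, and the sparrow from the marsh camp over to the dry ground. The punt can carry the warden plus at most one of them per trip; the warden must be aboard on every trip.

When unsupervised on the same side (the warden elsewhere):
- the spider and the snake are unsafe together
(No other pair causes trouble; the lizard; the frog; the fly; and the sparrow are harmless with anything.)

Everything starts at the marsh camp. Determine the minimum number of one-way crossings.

11

Counting alone: the warden can take at most 1 across per trip to the dry ground, so moving all 6 needs at least 6 loaded trips out, with a return between consecutive ones — at least 11 crossings.
The plan below uses exactly 11 crossings, so it is optimal:
1. Warden goes to the dry ground with the spider.  [the marsh camp: the fly, the frog, the lizard, the snake, the sparrow | the dry ground: the spider]
2. Warden goes back to the marsh camp alone.  [the marsh camp: the fly, the frog, the lizard, the snake, the sparrow | the dry ground: the spider]
3. Warden goes to the dry ground with the lizard.  [the marsh camp: the fly, the frog, the snake, the sparrow | the dry ground: the lizard, the spider]
4. Warden goes back to the marsh camp alone.  [the marsh camp: the fly, the frog, the snake, the sparrow | the dry ground: the lizard, the spider]
5. Warden goes to the dry ground with the frog.  [the marsh camp: the fly, the snake, the sparrow | the dry ground: the frog, the lizard, the spider]
6. Warden goes back to the marsh camp alone.  [the marsh camp: the fly, the snake, the sparrow | the dry ground: the frog, the lizard, the spider]
7. Warden goes to the dry ground with the fly.  [the marsh camp: the snake, the sparrow | the dry ground: the fly, the frog, the lizard, the spider]
8. Warden goes back to the marsh camp alone.  [the marsh camp: the snake, the sparrow | the dry ground: the fly, the frog, the lizard, the spider]
9. Warden goes to the dry ground with the sparrow.  [the marsh camp: the snake | the dry ground: the fly, the frog, the lizard, the sparrow, the spider]
10. Warden goes back to the marsh camp alone.  [the marsh camp: the snake | the dry ground: the fly, the frog, the lizard, the sparrow, the spider]
11. Warden goes to the dry ground with the snake.  [the marsh camp: — | the dry ground: the fly, the frog, the lizard, the snake, the sparrow, the spider]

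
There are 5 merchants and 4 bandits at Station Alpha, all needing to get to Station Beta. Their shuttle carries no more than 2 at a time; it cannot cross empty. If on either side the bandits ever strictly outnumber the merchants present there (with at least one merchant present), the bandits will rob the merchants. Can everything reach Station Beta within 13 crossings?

Counting alone: each trip to Station Beta takes at most 2 across and each return brings at least 1 back, so after t trips out (and t−1 returns) at most 2t − (t−1) of the 9 are across; that first reaches 9 at t = 8, so at least 15 crossings are needed.
Since 13 < 15, 13 crossings cannot be enough. (The shortest complete plan in fact takes 15:)
1. 2 bandits → Station Beta.  (Station Alpha: 5M 2B; Station Beta: 0M 2B)
2. 1 bandit ← Station Alpha.  (Station Alpha: 5M 3B; Station Beta: 0M 1B)
3. 2 bandits → Station Beta.  (Station Alpha: 5M 1B; Station Beta: 0M 3B)
4. 1 bandit ← Station Alpha.  (Station Alpha: 5M 2B; Station Beta: 0M 2B)
5. 2 merchants → Station Beta.  (Station Alpha: 3M 2B; Station Beta: 2M 2B)
6. 1 bandit ← Station Alpha.  (Station Alpha: 3M 3B; Station Beta: 2M 1B)
7. 1 merchant and 1 bandit → Station Beta.  (Station Alpha: 2M 2B; Station Beta: 3M 2B)
8. 1 merchant ← Station Alpha.  (Station Alpha: 3M 2B; Station Beta: 2M 2B)
9. 1 merchant and 1 bandit → Station Beta.  (Station Alpha: 2M 1B; Station Beta: 3M 3B)
10. 1 bandit ← Station Alpha.  (Station Alpha: 2M 2B; Station Beta: 3M 2B)
11. 1 merchant and 1 bandit → Station Beta.  (Station Alpha: 1M 1B; Station Beta: 4M 3B)
12. 1 merchant ← Station Alpha.  (Station Alpha: 2M 1B; Station Beta: 3M 3B)
13. 1 merchant and 1 bandit → Station Beta.  (Station Alpha: 1M 0B; Station Beta: 4M 4B)
14. 1 bandit ← Station Alpha.  (Station Alpha: 1M 1B; Station Beta: 4M 3B)
15. 1 merchant and 1 bandit → Station Beta.  (Station Alpha: 0M 0B; Station Beta: 5M 4B)

No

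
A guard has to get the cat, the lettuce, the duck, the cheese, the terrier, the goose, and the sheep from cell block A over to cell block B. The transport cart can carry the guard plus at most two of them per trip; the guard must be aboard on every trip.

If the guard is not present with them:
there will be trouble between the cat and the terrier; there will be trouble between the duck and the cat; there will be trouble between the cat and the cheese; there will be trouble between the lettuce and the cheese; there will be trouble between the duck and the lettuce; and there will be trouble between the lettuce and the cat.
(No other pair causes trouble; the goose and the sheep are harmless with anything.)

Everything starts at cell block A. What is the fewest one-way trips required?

11

Counting alone: the guard can take at most 2 across per trip to cell block B, so moving all 7 needs at least 4 loaded trips out, with a return between consecutive ones — at least 7 crossings.
The safety rule pushes this higher. Following every safe sequence of crossings, the most of the 7 that can be at cell block B as the transport cart arrives there on crossings 7, 9 is 5, 6 respectively — never all 7.
So no plan with fewer than 11 crossings exists, and this one achieves 11:
1. Guard goes to cell block B with the cat and the lettuce.  [cell block A: the cheese, the duck, the goose, the sheep, the terrier | cell block B: the cat, the lettuce]
2. Guard goes back to cell block A with the cat.  [cell block A: the cat, the cheese, the duck, the goose, the sheep, the terrier | cell block B: the lettuce]
3. Guard goes to cell block B with the cat and the terrier.  [cell block A: the cheese, the duck, the goose, the sheep | cell block B: the cat, the lettuce, the terrier]
4. Guard goes back to cell block A with the cat.  [cell block A: the cat, the cheese, the duck, the goose, the sheep | cell block B: the lettuce, the terrier]
5. Guard goes to cell block B with the cat and the goose.  [cell block A: the cheese, the duck, the sheep | cell block B: the cat, the goose, the lettuce, the terrier]
6. Guard goes back to cell block A with the cat.  [cell block A: the cat, the cheese, the duck, the sheep | cell block B: the goose, the lettuce, the terrier]
7. Guard goes to cell block B with the cat and the sheep.  [cell block A: the cheese, the duck | cell block B: the cat, the goose, the lettuce, the sheep, the terrier]
8. Guard goes back to cell block A with the cat.  [cell block A: the cat, the cheese, the duck | cell block B: the goose, the lettuce, the sheep, the terrier]
9. Guard goes to cell block B with the cheese and the duck.  [cell block A: the cat | cell block B: the cheese, the duck, the goose, the lettuce, the sheep, the terrier]
10. Guard goes back to cell block A with the lettuce.  [cell block A: the cat, the lettuce | cell block B: the cheese, the duck, the goose, the sheep, the terrier]
11. Guard goes to cell block B with the cat and the lettuce.  [cell block A: — | cell block B: the cat, the cheese, the duck, the goose, the lettuce, the sheep, the terrier]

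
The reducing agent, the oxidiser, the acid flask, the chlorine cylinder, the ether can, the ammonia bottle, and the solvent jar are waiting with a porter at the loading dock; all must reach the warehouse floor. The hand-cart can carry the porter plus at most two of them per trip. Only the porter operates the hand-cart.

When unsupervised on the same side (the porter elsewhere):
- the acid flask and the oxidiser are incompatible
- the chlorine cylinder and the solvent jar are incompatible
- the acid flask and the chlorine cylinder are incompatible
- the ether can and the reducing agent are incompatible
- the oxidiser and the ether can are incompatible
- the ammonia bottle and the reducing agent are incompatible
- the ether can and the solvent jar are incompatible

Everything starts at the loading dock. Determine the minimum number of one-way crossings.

impossible

Whatever the first load, the items left behind include a forbidden pair without the porter. No opening move is safe, so no plan exists.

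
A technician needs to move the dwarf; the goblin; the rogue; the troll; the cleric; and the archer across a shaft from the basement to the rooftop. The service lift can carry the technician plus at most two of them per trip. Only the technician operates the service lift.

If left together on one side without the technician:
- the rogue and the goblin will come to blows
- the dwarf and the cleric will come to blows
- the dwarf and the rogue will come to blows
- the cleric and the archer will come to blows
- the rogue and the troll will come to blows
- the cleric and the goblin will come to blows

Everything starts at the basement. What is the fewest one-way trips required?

Counting alone: the technician can take at most 2 across per trip to the rooftop, so moving all 6 needs at least 3 loaded trips out, with a return between consecutive ones — at least 5 crossings.
The safety rule pushes this higher. Following every safe sequence of crossings, the most of the 6 that can be at the rooftop as the service lift arrives there on crossing 5 is 4 — never all 6.
So no plan with fewer than 7 crossings exists, and this one achieves 7:
1. Technician goes to the rooftop with the cleric and the rogue.
2. Technician goes back to the basement alone.
3. Technician goes to the rooftop with the dwarf and the goblin.
4. Technician goes back to the basement with the cleric and the rogue.
5. Technician goes to the rooftop with the archer and the troll.
6. Technician goes back to the basement alone.
7. Technician goes to the rooftop with the cleric and the rogue.

7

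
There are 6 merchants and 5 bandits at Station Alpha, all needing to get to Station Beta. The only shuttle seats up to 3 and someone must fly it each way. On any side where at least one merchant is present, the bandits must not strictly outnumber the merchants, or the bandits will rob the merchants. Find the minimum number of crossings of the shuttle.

Counting alone: each trip to Station Beta takes at most 3 across and each return brings at least 1 back, so after t trips out (and t−1 returns) at most 3t − (t−1) of the 11 are across; that first reaches 11 at t = 5, so at least 9 crossings are needed.
The plan below uses exactly 9 crossings, so it is optimal:
1. 3 bandits → Station Beta.  (Station Alpha: 6M 2B; Station Beta: 0M 3B)
2. 1 bandit ← Station Alpha.  (Station Alpha: 6M 3B; Station Beta: 0M 2B)
3. 3 merchants → Station Beta.  (Station Alpha: 3M 3B; Station Beta: 3M 2B)
4. 1 merchant ← Station Alpha.  (Station Alpha: 4M 3B; Station Beta: 2M 2B)
5. 2 merchants and 1 bandit → Station Beta.  (Station Alpha: 2M 2B; Station Beta: 4M 3B)
6. 1 merchant ← Station Alpha.  (Station Alpha: 3M 2B; Station Beta: 3M 3B)
7. 2 merchants and 1 bandit → Station Beta.  (Station Alpha: 1M 1B; Station Beta: 5M 4B)
8. 1 merchant ← Station Alpha.  (Station Alpha: 2M 1B; Station Beta: 4M 4B)
9. 2 merchants and 1 bandit → Station Beta.  (Station Alpha: 0M 0B; Station Beta: 6M 5B)

9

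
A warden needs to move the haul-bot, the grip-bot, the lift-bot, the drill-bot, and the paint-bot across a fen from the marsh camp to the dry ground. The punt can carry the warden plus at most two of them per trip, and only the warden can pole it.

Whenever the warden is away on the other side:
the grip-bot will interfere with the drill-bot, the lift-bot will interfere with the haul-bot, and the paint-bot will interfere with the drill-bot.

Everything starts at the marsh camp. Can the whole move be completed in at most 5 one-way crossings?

Yes

Yes — this plan uses 5 crossings (≤ 5):
1. Warden goes to the dry ground with the drill-bot and the haul-bot.
2. Warden goes back to the marsh camp alone.
3. Warden goes to the dry ground with the grip-bot and the paint-bot.
4. Warden goes back to the marsh camp with the drill-bot.
5. Warden goes to the dry ground with the drill-bot and the lift-bot.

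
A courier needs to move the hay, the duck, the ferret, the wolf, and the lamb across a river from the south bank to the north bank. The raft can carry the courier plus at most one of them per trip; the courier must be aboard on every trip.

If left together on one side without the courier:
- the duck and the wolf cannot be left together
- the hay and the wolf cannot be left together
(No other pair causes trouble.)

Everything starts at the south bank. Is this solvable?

Yes

1. Courier goes to the north bank with the wolf.  [the south bank: the duck, the ferret, the hay, the lamb | the north bank: the wolf]
2. Courier goes back to the south bank alone.  [the south bank: the duck, the ferret, the hay, the lamb | the north bank: the wolf]
3. Courier goes to the north bank with the hay.  [the south bank: the duck, the ferret, the lamb | the north bank: the hay, the wolf]
4. Courier goes back to the south bank with the wolf.  [the south bank: the duck, the ferret, the lamb, the wolf | the north bank: the hay]
5. Courier goes to the north bank with the duck.  [the south bank: the ferret, the lamb, the wolf | the north bank: the duck, the hay]
6. Courier goes back to the south bank alone.  [the south bank: the ferret, the lamb, the wolf | the north bank: the duck, the hay]
7. Courier goes to the north bank with the ferret.  [the south bank: the lamb, the wolf | the north bank: the duck, the ferret, the hay]
8. Courier goes back to the south bank alone.  [the south bank: the lamb, the wolf | the north bank: the duck, the ferret, the hay]
9. Courier goes to the north bank with the lamb.  [the south bank: the wolf | the north bank: the duck, the ferret, the hay, the lamb]
10. Courier goes back to the south bank alone.  [the south bank: the wolf | the north bank: the duck, the ferret, the hay, the lamb]
11. Courier goes to the north bank with the wolf.  [the south bank: — | the north bank: the duck, the ferret, the hay, the lamb, the wolf]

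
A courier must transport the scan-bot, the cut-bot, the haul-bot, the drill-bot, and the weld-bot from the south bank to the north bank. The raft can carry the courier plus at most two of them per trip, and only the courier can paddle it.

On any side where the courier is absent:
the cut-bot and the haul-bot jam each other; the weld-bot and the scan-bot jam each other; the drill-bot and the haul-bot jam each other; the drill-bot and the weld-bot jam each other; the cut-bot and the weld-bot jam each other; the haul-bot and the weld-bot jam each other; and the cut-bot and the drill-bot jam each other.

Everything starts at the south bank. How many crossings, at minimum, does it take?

impossible

Whatever the first load, the items left behind include a forbidden pair without the courier. No opening move is safe, so no plan exists.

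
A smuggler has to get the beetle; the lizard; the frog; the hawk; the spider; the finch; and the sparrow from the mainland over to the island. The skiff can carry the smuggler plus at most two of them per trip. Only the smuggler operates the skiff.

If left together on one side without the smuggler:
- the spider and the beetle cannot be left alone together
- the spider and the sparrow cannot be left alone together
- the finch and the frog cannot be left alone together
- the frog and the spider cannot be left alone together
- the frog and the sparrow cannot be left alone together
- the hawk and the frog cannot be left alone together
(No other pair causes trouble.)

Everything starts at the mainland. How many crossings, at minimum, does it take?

11

Counting alone: the smuggler can take at most 2 across per trip to the island, so moving all 7 needs at least 4 loaded trips out, with a return between consecutive ones — at least 7 crossings.
The safety rule pushes this higher. Following every safe sequence of crossings, the most of the 7 that can be at the island as the skiff arrives there on crossings 7, 9 is 5, 6 respectively — never all 7.
So no plan with fewer than 11 crossings exists, and this one achieves 11:
1. Smuggler goes to the island with the frog and the spider.
2. Smuggler goes back to the mainland with the frog.
3. Smuggler goes to the island with the beetle and the frog.
4. Smuggler goes back to the mainland with the spider.
5. Smuggler goes to the island with the lizard and the spider.
6. Smuggler goes back to the mainland with the spider.
7. Smuggler goes to the island with the hawk and the sparrow.
8. Smuggler goes back to the mainland with the frog.
9. Smuggler goes to the island with the finch and the frog.
10. Smuggler goes back to the mainland with the frog.
11. Smuggler goes to the island with the frog and the spider.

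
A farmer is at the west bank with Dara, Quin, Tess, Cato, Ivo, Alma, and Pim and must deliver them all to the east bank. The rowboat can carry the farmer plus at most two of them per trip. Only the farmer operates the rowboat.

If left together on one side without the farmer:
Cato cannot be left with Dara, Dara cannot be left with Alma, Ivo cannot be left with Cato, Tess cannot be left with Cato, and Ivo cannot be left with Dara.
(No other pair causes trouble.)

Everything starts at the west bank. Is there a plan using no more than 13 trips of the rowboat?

Yes — this plan uses 11 crossings (≤ 13):
1. Farmer goes to the east bank with Cato and Dara.  [the west bank: Alma, Ivo, Pim, Quin, Tess | the east bank: Cato, Dara]
2. Farmer goes back to the west bank with Dara.  [the west bank: Alma, Dara, Ivo, Pim, Quin, Tess | the east bank: Cato]
3. Farmer goes to the east bank with Dara and Quin.  [the west bank: Alma, Ivo, Pim, Tess | the east bank: Cato, Dara, Quin]
4. Farmer goes back to the west bank with Dara.  [the west bank: Alma, Dara, Ivo, Pim, Tess | the east bank: Cato, Quin]
5. Farmer goes to the east bank with Dara and Tess.  [the west bank: Alma, Ivo, Pim | the east bank: Cato, Dara, Quin, Tess]
6. Farmer goes back to the west bank with Cato.  [the west bank: Alma, Cato, Ivo, Pim | the east bank: Dara, Quin, Tess]
7. Farmer goes to the east bank with Cato and Pim.  [the west bank: Alma, Ivo | the east bank: Cato, Dara, Pim, Quin, Tess]
8. Farmer goes back to the west bank with Cato.  [the west bank: Alma, Cato, Ivo | the east bank: Dara, Pim, Quin, Tess]
9. Farmer goes to the east bank with Alma and Ivo.  [the west bank: Cato | the east bank: Alma, Dara, Ivo, Pim, Quin, Tess]
10. Farmer goes back to the west bank with Dara.  [the west bank: Cato, Dara | the east bank: Alma, Ivo, Pim, Quin, Tess]
11. Farmer goes to the east bank with Cato and Dara.  [the west bank: — | the east bank: Alma, Cato, Dara, Ivo, Pim, Quin, Tess]

Yes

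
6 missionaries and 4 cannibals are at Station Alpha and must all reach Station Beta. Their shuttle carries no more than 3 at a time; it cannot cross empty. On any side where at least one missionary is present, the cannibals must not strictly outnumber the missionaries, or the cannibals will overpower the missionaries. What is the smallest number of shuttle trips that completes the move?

Counting alone: each trip to Station Beta takes at most 3 across and each return brings at least 1 back, so after t trips out (and t−1 returns) at most 3t − (t−1) of the 10 are across; that first reaches 10 at t = 5, so at least 9 crossings are needed.
The plan below uses exactly 9 crossings, so it is optimal:
1. 2 cannibals → Station Beta.  (Station Alpha: 6M 2C; Station Beta: 0M 2C)
2. 1 cannibal ← Station Alpha.  (Station Alpha: 6M 3C; Station Beta: 0M 1C)
3. 3 cannibals → Station Beta.  (Station Alpha: 6M 0C; Station Beta: 0M 4C)
4. 1 cannibal ← Station Alpha.  (Station Alpha: 6M 1C; Station Beta: 0M 3C)
5. 3 missionaries → Station Beta.  (Station Alpha: 3M 1C; Station Beta: 3M 3C)
6. 1 cannibal ← Station Alpha.  (Station Alpha: 3M 2C; Station Beta: 3M 2C)
7. 1 missionary and 2 cannibals → Station Beta.  (Station Alpha: 2M 0C; Station Beta: 4M 4C)
8. 1 cannibal ← Station Alpha.  (Station Alpha: 2M 1C; Station Beta: 4M 3C)
9. 2 missionaries and 1 cannibal → Station Beta.  (Station Alpha: 0M 0C; Station Beta: 6M 4C)

9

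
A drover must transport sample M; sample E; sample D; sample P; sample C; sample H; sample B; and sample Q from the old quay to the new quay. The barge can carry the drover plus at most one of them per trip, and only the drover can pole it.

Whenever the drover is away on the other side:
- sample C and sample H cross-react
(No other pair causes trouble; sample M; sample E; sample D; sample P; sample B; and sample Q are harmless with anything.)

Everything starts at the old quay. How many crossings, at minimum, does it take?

Counting alone: the drover can take at most 1 across per trip to the new quay, so moving all 8 needs at least 8 loaded trips out, with a return between consecutive ones — at least 15 crossings.
The plan below uses exactly 15 crossings, so it is optimal:
1. Drover goes to the new quay with sample C.  [the old quay: sample B, sample D, sample E, sample H, sample M, sample P, sample Q | the new quay: sample C]
2. Drover goes back to the old quay alone.  [the old quay: sample B, sample D, sample E, sample H, sample M, sample P, sample Q | the new quay: sample C]
3. Drover goes to the new quay with sample M.  [the old quay: sample B, sample D, sample E, sample H, sample P, sample Q | the new quay: sample C, sample M]
4. Drover goes back to the old quay alone.  [the old quay: sample B, sample D, sample E, sample H, sample P, sample Q | the new quay: sample C, sample M]
5. Drover goes to the new quay with sample E.  [the old quay: sample B, sample D, sample H, sample P, sample Q | the new quay: sample C, sample E, sample M]
6. Drover goes back to the old quay alone.  [the old quay: sample B, sample D, sample H, sample P, sample Q | the new quay: sample C, sample E, sample M]
7. Drover goes to the new quay with sample D.  [the old quay: sample B, sample H, sample P, sample Q | the new quay: sample C, sample D, sample E, sample M]
8. Drover goes back to the old quay alone.  [the old quay: sample B, sample H, sample P, sample Q | the new quay: sample C, sample D, sample E, sample M]
9. Drover goes to the new quay with sample P.  [the old quay: sample B, sample H, sample Q | the new quay: sample C, sample D, sample E, sample M, sample P]
10. Drover goes back to the old quay alone.  [the old quay: sample B, sample H, sample Q | the new quay: sample C, sample D, sample E, sample M, sample P]
11. Drover goes to the new quay with sample B.  [the old quay: sample H, sample Q | the new quay: sample B, sample C, sample D, sample E, sample M, sample P]
12. Drover goes back to the old quay alone.  [the old quay: sample H, sample Q | the new quay: sample B, sample C, sample D, sample E, sample M, sample P]
13. Drover goes to the new quay with sample Q.  [the old quay: sample H | the new quay: sample B, sample C, sample D, sample E, sample M, sample P, sample Q]
14. Drover goes back to the old quay alone.  [the old quay: sample H | the new quay: sample B, sample C, sample D, sample E, sample M, sample P, sample Q]
15. Drover goes to the new quay with sample H.  [the old quay: — | the new quay: sample B, sample C, sample D, sample E, sample H, sample M, sample P, sample Q]

15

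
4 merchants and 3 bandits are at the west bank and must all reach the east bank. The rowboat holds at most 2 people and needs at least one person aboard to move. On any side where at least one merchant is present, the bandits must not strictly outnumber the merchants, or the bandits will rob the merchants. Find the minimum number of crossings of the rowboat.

Counting alone: each trip to the east bank takes at most 2 across and each return brings at least 1 back, so after t trips out (and t−1 returns) at most 2t − (t−1) of the 7 are across; that first reaches 7 at t = 6, so at least 11 crossings are needed.
The plan below uses exactly 11 crossings, so it is optimal:
1. 2 bandits → the east bank.  (the west bank: 4M 1B; the east bank: 0M 2B)
2. 1 bandit ← the west bank.  (the west bank: 4M 2B; the east bank: 0M 1B)
3. 2 bandits → the east bank.  (the west bank: 4M 0B; the east bank: 0M 3B)
4. 1 bandit ← the west bank.  (the west bank: 4M 1B; the east bank: 0M 2B)
5. 2 merchants → the east bank.  (the west bank: 2M 1B; the east bank: 2M 2B)
6. 1 bandit ← the west bank.  (the west bank: 2M 2B; the east bank: 2M 1B)
7. 1 merchant and 1 bandit → the east bank.  (the west bank: 1M 1B; the east bank: 3M 2B)
8. 1 merchant ← the west bank.  (the west bank: 2M 1B; the east bank: 2M 2B)
9. 1 merchant and 1 bandit → the east bank.  (the west bank: 1M 0B; the east bank: 3M 3B)
10. 1 bandit ← the west bank.  (the west bank: 1M 1B; the east bank: 3M 2B)
11. 1 merchant and 1 bandit → the east bank.  (the west bank: 0M 0B; the east bank: 4M 3B)

11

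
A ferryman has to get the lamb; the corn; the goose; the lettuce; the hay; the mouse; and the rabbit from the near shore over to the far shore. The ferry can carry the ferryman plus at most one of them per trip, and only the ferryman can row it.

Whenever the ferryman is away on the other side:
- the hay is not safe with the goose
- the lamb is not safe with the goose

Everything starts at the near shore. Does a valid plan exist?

1. Ferryman goes to the far shore with the goose.
2. Ferryman goes back to the near shore alone.
3. Ferryman goes to the far shore with the lamb.
4. Ferryman goes back to the near shore with the goose.
5. Ferryman goes to the far shore with the hay.
6. Ferryman goes back to the near shore alone.
7. Ferryman goes to the far shore with the corn.
8. Ferryman goes back to the near shore alone.
9. Ferryman goes to the far shore with the lettuce.
10. Ferryman goes back to the near shore alone.
11. Ferryman goes to the far shore with the mouse.
12. Ferryman goes back to the near shore alone.
13. Ferryman goes to the far shore with the rabbit.
14. Ferryman goes back to the near shore alone.
15. Ferryman goes to the far shore with the goose.

Yes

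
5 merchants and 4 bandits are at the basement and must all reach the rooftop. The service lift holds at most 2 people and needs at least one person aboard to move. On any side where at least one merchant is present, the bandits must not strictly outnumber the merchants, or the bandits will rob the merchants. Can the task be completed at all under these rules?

1. 2 bandits → the rooftop.  (the basement: 5M 2B; the rooftop: 0M 2B)
2. 1 bandit ← the basement.  (the basement: 5M 3B; the rooftop: 0M 1B)
3. 2 bandits → the rooftop.  (the basement: 5M 1B; the rooftop: 0M 3B)
4. 1 bandit ← the basement.  (the basement: 5M 2B; the rooftop: 0M 2B)
5. 2 merchants → the rooftop.  (the basement: 3M 2B; the rooftop: 2M 2B)
6. 1 bandit ← the basement.  (the basement: 3M 3B; the rooftop: 2M 1B)
7. 1 merchant and 1 bandit → the rooftop.  (the basement: 2M 2B; the rooftop: 3M 2B)
8. 1 merchant ← the basement.  (the basement: 3M 2B; the rooftop: 2M 2B)
9. 1 merchant and 1 bandit → the rooftop.  (the basement: 2M 1B; the rooftop: 3M 3B)
10. 1 bandit ← the basement.  (the basement: 2M 2B; the rooftop: 3M 2B)
11. 1 merchant and 1 bandit → the rooftop.  (the basement: 1M 1B; the rooftop: 4M 3B)
12. 1 merchant ← the basement.  (the basement: 2M 1B; the rooftop: 3M 3B)
13. 1 merchant and 1 bandit → the rooftop.  (the basement: 1M 0B; the rooftop: 4M 4B)
14. 1 bandit ← the basement.  (the basement: 1M 1B; the rooftop: 4M 3B)
15. 1 merchant and 1 bandit → the rooftop.  (the basement: 0M 0B; the rooftop: 5M 4B)

Yes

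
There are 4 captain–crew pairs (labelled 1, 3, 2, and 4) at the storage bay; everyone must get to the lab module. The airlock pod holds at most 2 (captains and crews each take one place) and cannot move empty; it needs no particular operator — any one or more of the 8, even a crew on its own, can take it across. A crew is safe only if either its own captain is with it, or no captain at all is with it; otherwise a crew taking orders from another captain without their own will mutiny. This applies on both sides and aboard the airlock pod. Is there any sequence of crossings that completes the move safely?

No

Following every safe sequence of crossings from the start, the most of the 8 that can be at the lab module as the airlock pod arrives there on crossings 1, 3, 5 is 2, 3, 4 respectively; the best ever achieved is 4 of 8.
From crossing 7 on, no configuration arises that was not already reachable earlier: only 44 distinct safe configurations (who is on which side, and where the airlock pod is) can ever be reached, none of them has everyone across, and every continuation just revisits them. So no valid plan exists.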